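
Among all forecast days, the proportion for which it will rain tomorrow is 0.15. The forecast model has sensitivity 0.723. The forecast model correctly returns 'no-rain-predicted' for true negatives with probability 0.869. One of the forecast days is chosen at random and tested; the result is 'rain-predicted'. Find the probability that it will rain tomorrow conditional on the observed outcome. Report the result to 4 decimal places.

Write H for 'it will rain tomorrow'. Prior odds H:¬H = 0.15/0.85 = 0.17647. For the 'rain-predicted' outcome, the likelihood ratio is 0.723/0.131 = 5.5191.
Posterior odds = 0.17647 × 5.5191 = 0.97396, so P(H|E) = 0.97396/(1+0.97396) = 0.4934.

P(H | E) ≈ 0.4934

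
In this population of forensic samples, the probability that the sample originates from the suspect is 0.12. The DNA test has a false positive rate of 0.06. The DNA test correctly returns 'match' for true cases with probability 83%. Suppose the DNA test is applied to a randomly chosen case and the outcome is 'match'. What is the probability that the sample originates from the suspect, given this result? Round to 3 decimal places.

Write H for 'the sample originates from the suspect'. Prior odds H:¬H = 0.12/0.88 = 0.13636. For the 'match' outcome, the likelihood ratio is 0.83/0.06 = 13.833.
Posterior odds = 0.13636 × 13.833 = 1.8864, so P(H|E) = 1.8864/(1+1.8864) = 0.654.

P(H | E) ≈ 0.654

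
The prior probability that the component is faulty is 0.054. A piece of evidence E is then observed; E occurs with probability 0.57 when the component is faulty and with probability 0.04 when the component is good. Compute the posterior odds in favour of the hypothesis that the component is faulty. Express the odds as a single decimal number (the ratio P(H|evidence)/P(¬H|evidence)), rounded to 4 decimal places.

Prior odds = 0.054/(1−0.054) = 0.057082. In log-odds, ln(0.057082) = -2.8633.
Add log likelihood ratio: ln(14.250) = 2.6568.
Posterior log-odds = -0.20650, so posterior odds = exp(-0.20650) = 0.81342.

Posterior odds ≈ 0.8134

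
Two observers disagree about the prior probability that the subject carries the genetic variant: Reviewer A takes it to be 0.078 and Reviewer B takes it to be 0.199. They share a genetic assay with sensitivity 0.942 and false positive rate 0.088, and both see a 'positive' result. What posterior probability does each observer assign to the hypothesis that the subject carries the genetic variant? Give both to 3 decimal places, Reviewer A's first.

P('+'|H) = 0.942, P('+'|¬H) = 0.088.
Reviewer A: numerator 0.942·0.078 = 0.073476; evidence = 0.073476+0.088·0.922 = 0.15461; posterior = 0.475.
Reviewer B: numerator 0.942·0.199 = 0.18746; evidence = 0.18746+0.088·0.801 = 0.25795; posterior = 0.727.

Reviewer A: 0.475; Reviewer B: 0.727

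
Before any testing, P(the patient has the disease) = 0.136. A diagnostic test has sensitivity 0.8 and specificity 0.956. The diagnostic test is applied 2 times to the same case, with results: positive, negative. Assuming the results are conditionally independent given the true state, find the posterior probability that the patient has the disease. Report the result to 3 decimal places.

Posterior P(H) ≈ 0.375

Let H be the event that the patient has the disease; start with P(H) = 0.136. P('positive'|H) = 0.8, P('positive'|¬H) = 0.044.
Update on result 1 ('positive'): P(H) ← 0.8·0.1360 / (0.8·0.1360 + 0.044·0.8640) = 0.10880/0.14682 = 0.7411.
Update on result 2 ('negative'): P(H) ← 0.2·0.7411 / (0.2·0.7411 + 0.956·0.2589) = 0.14821/0.39576 = 0.3745.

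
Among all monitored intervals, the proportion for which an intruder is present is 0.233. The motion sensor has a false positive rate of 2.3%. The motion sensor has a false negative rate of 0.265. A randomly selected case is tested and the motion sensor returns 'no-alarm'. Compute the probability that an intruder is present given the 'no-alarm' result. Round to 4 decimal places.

P(H | E) ≈ 0.0761

Write H for 'an intruder is present'. Prior odds H:¬H = 0.233/0.767 = 0.30378. For the 'no-alarm' outcome, the likelihood ratio is 0.265/0.977 = 0.27124.
Posterior odds = 0.30378 × 0.27124 = 0.082397, so P(H|E) = 0.082397/(1+0.082397) = 0.0761.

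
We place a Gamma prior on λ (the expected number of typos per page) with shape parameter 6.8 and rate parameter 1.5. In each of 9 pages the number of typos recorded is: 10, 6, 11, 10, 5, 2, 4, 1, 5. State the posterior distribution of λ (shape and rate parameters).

Posterior: Gamma(shape=60.8, rate=10.5)

The Poisson likelihood adds the total count to the shape and the number of exposure periods to the rate. Here ∑xᵢ = 54 and n = 9, so shape 6.8→60.8 and rate 1.5→10.5.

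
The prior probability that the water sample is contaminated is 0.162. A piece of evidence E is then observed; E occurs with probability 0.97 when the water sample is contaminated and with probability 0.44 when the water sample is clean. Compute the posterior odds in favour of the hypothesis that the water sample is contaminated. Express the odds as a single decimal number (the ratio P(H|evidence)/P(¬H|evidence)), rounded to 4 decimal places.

Posterior odds ≈ 0.4262

Prior odds = 0.162/(1−0.162) = 0.19332.
Likelihood ratio for E = 0.97/0.44 = 2.2045.
Posterior odds = prior odds × LR = 0.42618.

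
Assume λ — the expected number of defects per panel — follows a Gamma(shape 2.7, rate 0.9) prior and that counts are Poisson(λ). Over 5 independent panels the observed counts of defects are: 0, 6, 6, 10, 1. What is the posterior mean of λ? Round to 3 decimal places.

The Poisson likelihood adds the total count to the shape and the number of exposure periods to the rate. Here ∑xᵢ = 23 and n = 5, so shape 2.7→25.7 and rate 0.9→5.9.
Posterior mean = shape/rate = 25.7/5.9 = 4.356.

Posterior mean ≈ 4.356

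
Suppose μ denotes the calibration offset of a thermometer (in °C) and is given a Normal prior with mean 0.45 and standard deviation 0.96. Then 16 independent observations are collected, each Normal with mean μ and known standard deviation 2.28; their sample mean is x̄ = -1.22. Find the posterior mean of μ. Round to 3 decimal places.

With known σ, the Normal prior is conjugate. Weight on the data is w = (n/σ²)/(n/σ² + 1/τ₀²) = 3.07787/(3.07787+1.08507) = 0.73935.
Posterior mean = w·x̄ + (1−w)·μ₀ = 0.73935·-1.22 + 0.26065·0.45 = -0.785.

Posterior mean ≈ -0.785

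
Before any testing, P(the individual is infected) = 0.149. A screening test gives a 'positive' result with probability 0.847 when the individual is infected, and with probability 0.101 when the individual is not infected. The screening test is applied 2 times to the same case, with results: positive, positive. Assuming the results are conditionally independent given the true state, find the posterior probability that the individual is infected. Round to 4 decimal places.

Posterior P(H) ≈ 0.9249

With H the event that the individual is infected, the joint likelihood of the observed sequence is P(data|H) = 0.847·0.847 = 0.71741 and P(data|¬H) = 0.101·0.101 = 0.010201.
Bayes: P(H|data) = 0.149·0.71741 / (0.149·0.71741 + 0.851·0.010201) = 0.10689/0.11557 = 0.9249.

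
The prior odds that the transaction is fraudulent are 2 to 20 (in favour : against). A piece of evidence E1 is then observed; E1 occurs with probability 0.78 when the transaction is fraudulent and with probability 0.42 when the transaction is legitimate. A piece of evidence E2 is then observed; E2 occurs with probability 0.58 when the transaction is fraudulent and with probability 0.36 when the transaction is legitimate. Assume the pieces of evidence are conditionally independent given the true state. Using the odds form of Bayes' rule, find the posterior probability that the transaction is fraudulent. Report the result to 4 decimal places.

Prior odds = 2/20 = 0.10000.
Likelihood ratio for E1 = 0.78/0.42 = 1.8571.
Likelihood ratio for E2 = 0.58/0.36 = 1.6111.
Posterior odds = prior odds × LR₁ × LR₂ = 0.29921.
Posterior probability = odds/(1+odds) = 0.29921/1.2992 = 0.2303.

Posterior probability ≈ 0.2303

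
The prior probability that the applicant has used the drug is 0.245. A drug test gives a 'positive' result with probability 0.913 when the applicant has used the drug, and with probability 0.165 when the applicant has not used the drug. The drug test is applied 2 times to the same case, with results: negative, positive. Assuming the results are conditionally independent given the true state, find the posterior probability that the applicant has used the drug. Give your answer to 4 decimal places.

Let H be the event that the applicant has used the drug; start with P(H) = 0.245. P('positive'|H) = 0.913, P('positive'|¬H) = 0.165.
Update on result 1 ('negative'): P(H) ← 0.087·0.2450 / (0.087·0.2450 + 0.835·0.7550) = 0.021315/0.65174 = 0.0327.
Update on result 2 ('positive'): P(H) ← 0.913·0.0327 / (0.913·0.0327 + 0.165·0.9673) = 0.029859/0.18946 = 0.1576.

Posterior P(H) ≈ 0.1576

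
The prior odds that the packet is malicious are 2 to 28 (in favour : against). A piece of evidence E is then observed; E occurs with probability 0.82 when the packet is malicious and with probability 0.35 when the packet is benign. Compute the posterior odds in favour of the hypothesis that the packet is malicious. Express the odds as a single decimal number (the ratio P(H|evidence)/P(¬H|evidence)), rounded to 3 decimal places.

Prior odds = 2/28 = 0.071429. In log-odds, ln(0.071429) = -2.6391.
Add log likelihood ratio: ln(2.3429) = 0.85137.
Posterior log-odds = -1.7877, so posterior odds = exp(-1.7877) = 0.16735.

Posterior odds ≈ 0.167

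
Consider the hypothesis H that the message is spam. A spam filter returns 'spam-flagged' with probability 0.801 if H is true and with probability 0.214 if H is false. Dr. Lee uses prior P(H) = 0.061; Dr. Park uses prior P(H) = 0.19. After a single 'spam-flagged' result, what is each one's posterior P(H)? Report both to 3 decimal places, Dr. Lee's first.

Dr. Lee: 0.196; Dr. Park: 0.468

The likelihood ratio for a 'spam-flagged' result is 0.801/0.214 = 3.7430.
Dr. Lee: prior odds 0.061/0.939 = 0.064963; posterior odds 0.24315; posterior probability 0.196.
Dr. Park: prior odds 0.19/0.81 = 0.23457; posterior odds 0.87799; posterior probability 0.468.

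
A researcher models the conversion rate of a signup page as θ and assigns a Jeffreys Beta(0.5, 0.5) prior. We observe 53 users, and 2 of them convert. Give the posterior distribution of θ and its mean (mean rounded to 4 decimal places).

Posterior: Beta(2.5, 51.5); mean ≈ 0.0463

Observing 2 successes and 51 failures updates Beta(0.5, 0.5) by adding the success and failure counts to the two shape parameters: α = 0.5+2 = 2.5, β = 0.5+51 = 51.5.
E[θ | data] = 2.5/(2.5+51.5) = 0.0463.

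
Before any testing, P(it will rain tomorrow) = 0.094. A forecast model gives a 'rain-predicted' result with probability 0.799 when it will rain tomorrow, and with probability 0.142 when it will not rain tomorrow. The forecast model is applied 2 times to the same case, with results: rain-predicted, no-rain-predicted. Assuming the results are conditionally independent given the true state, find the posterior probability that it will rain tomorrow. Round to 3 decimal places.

Let H be the event that it will rain tomorrow; start with P(H) = 0.094. P('rain-predicted'|H) = 0.799, P('rain-predicted'|¬H) = 0.142.
Update on result 1 ('rain-predicted'): P(H) ← 0.799·0.0940 / (0.799·0.0940 + 0.142·0.9060) = 0.075106/0.20376 = 0.3686.
Update on result 2 ('no-rain-predicted'): P(H) ← 0.201·0.3686 / (0.201·0.3686 + 0.858·0.6314) = 0.074089/0.61583 = 0.1203.

Posterior P(H) ≈ 0.120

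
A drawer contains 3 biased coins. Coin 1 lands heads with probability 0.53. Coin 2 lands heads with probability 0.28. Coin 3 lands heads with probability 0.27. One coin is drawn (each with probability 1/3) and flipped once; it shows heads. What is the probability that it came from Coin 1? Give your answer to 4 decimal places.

Tabulate prior·likelihood by source: [1] prior 0.333333, lik 0.53, product 0.1767; [2] prior 0.333333, lik 0.28, product 0.09333; [3] prior 0.333333, lik 0.27, product 0.09000.
Normalizing constant = 0.36000; the posterior for Coin 1 is its product over the sum, 0.1767/0.36000 = 0.4907.

Posterior probability ≈ 0.4907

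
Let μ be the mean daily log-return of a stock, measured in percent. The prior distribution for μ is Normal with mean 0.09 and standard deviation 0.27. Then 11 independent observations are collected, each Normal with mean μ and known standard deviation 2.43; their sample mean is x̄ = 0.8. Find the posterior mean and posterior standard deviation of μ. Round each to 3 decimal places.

Prior precision 1/τ₀² = 1/0.27² = 13.7174; data precision n/σ² = 11/2.43² = 1.86286.
Posterior precision = 13.7174 + 1.86286 = 15.5803, giving posterior SD = 1/√15.5803 = 0.253.
Posterior mean = (13.7174·0.09 + 1.86286·0.8) / 15.5803 = 0.175.

Posterior mean ≈ 0.175; posterior SD ≈ 0.253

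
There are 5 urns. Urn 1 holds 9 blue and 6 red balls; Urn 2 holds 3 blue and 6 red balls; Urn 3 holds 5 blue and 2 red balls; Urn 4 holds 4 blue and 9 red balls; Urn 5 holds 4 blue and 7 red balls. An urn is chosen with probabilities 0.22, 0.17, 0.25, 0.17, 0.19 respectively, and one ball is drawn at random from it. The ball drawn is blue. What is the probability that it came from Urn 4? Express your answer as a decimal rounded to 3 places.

Tabulate prior·likelihood by source: [1] prior 0.22, lik 0.6, product 0.1320; [2] prior 0.17, lik 0.3333, product 0.05667; [3] prior 0.25, lik 0.7143, product 0.1786; [4] prior 0.17, lik 0.3077, product 0.05231; [5] prior 0.19, lik 0.3636, product 0.06909.
Normalizing constant = 0.48864; the posterior for Urn 4 is its product over the sum, 0.05231/0.48864 = 0.107.

Posterior probability ≈ 0.107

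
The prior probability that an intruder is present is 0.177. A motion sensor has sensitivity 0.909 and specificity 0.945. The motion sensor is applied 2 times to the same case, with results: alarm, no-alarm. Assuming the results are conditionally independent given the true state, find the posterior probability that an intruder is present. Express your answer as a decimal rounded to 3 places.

With H the event that an intruder is present, the joint likelihood of the observed sequence is P(data|H) = 0.909·0.091 = 0.082719 and P(data|¬H) = 0.055·0.945 = 0.051975.
Bayes: P(H|data) = 0.177·0.082719 / (0.177·0.082719 + 0.823·0.051975) = 0.014641/0.057417 = 0.2550.

Posterior P(H) ≈ 0.255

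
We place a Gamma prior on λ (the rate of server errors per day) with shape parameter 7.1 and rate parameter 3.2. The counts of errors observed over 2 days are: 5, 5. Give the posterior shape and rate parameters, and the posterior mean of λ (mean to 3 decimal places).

Total count ∑xᵢ = 10 over n = 2 days.
Gamma is conjugate to the Poisson likelihood: posterior is Gamma(shape = 7.1+10 = 17.1, rate = 3.2+2 = 5.2).
E[λ | data] = 17.1/5.2 = 3.288.

Posterior: Gamma(shape=17.1, rate=5.2); mean ≈ 3.288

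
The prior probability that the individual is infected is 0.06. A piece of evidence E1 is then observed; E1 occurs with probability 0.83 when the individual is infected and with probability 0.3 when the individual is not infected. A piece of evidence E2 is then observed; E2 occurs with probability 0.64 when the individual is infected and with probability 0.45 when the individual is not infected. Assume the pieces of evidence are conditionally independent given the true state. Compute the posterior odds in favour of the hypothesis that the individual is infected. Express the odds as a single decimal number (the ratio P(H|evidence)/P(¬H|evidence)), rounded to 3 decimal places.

Posterior odds ≈ 0.251

Prior odds = 0.06/(1−0.06) = 0.063830. In log-odds, ln(0.063830) = -2.7515.
Add log likelihood ratios: ln(2.7667) + ln(1.4222) = 1.3699.
Posterior log-odds = -1.3817, so posterior odds = exp(-1.3817) = 0.25116.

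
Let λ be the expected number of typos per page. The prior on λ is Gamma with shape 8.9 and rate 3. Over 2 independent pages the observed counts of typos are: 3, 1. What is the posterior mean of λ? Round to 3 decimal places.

Posterior mean ≈ 2.580

Total count ∑xᵢ = 4 over n = 2 pages.
Gamma is conjugate to the Poisson likelihood: posterior is Gamma(shape = 8.9+4 = 12.9, rate = 3+2 = 5).
E[λ | data] = 12.9/5 = 2.580.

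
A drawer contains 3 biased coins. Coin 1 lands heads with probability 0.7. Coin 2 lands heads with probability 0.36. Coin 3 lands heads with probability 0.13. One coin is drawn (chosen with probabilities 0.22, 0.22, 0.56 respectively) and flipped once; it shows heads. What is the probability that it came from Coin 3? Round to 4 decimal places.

Tabulate prior·likelihood by source: [1] prior 0.22, lik 0.7, product 0.1540; [2] prior 0.22, lik 0.36, product 0.07920; [3] prior 0.56, lik 0.13, product 0.07280.
Normalizing constant = 0.30600; the posterior for Coin 3 is its product over the sum, 0.07280/0.30600 = 0.2379.

Posterior probability ≈ 0.2379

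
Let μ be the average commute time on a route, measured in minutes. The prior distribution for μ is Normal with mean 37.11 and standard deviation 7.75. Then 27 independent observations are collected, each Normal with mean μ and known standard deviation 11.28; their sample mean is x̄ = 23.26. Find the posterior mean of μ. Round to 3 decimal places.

With known σ, the Normal prior is conjugate. Weight on the data is w = (n/σ²)/(n/σ² + 1/τ₀²) = 0.212200/(0.212200+0.0166493) = 0.92725.
Posterior mean = w·x̄ + (1−w)·μ₀ = 0.92725·23.26 + 0.072752·37.11 = 24.268.

Posterior mean ≈ 24.268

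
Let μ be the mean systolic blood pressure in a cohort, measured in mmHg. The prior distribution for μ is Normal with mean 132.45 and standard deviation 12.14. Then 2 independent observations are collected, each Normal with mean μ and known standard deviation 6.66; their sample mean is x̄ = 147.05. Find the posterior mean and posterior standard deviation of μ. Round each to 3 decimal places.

Posterior mean ≈ 145.140; posterior SD ≈ 4.391

Prior precision 1/τ₀² = 1/12.14² = 0.00678520; data precision n/σ² = 2/6.66² = 0.0450901.
Posterior precision = 0.00678520 + 0.0450901 = 0.0518753, giving posterior SD = 1/√0.0518753 = 4.391.
Posterior mean = (0.00678520·132.45 + 0.0450901·147.05) / 0.0518753 = 145.140.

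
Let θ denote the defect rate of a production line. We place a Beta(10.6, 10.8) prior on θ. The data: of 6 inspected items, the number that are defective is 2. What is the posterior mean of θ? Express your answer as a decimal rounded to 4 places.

The binomial likelihood is conjugate to the Beta prior: with 2 successes and 4 failures, the posterior is Beta(10.6+2, 10.8+4) = Beta(12.6, 14.8).
Posterior mean = α/(α+β) = 12.6/27.4 = 0.4599.

Posterior mean ≈ 0.4599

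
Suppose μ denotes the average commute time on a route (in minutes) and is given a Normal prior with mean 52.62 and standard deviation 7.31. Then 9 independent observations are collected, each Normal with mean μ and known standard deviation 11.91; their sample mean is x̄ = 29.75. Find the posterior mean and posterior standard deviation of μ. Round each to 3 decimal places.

Posterior mean ≈ 34.959; posterior SD ≈ 3.489

With known σ, the Normal prior is conjugate. Weight on the data is w = (n/σ²)/(n/σ² + 1/τ₀²) = 0.0634482/(0.0634482+0.0187139) = 0.77223.
Posterior mean = w·x̄ + (1−w)·μ₀ = 0.77223·29.75 + 0.22777·52.62 = 34.959. Posterior variance = 1/(0.0634482+0.0187139) = 12.1711, so SD = 3.489.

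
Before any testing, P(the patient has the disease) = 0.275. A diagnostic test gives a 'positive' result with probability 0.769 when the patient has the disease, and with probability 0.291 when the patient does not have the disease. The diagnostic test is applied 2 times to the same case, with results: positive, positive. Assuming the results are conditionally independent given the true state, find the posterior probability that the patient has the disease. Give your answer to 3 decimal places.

Let H be the event that the patient has the disease; start with P(H) = 0.275. P('positive'|H) = 0.769, P('positive'|¬H) = 0.291.
Update on result 1 ('positive'): P(H) ← 0.769·0.2750 / (0.769·0.2750 + 0.291·0.7250) = 0.21148/0.42245 = 0.5006.
Update on result 2 ('positive'): P(H) ← 0.769·0.5006 / (0.769·0.5006 + 0.291·0.4994) = 0.38496/0.53028 = 0.7259.

Posterior P(H) ≈ 0.726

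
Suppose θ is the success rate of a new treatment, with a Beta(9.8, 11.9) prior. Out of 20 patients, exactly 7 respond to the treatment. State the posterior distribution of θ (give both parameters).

Observing 7 successes and 13 failures updates Beta(9.8, 11.9) by adding the success and failure counts to the two shape parameters: α = 9.8+7 = 16.8, β = 11.9+13 = 24.9.

Posterior: Beta(16.8, 24.9)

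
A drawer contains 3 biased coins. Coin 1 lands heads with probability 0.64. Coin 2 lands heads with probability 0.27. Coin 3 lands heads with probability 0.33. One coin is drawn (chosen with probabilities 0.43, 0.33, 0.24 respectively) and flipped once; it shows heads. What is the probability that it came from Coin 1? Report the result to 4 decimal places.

Posterior probability ≈ 0.6205

P(heads|C1) = 0.64; P(heads|C2) = 0.27; P(heads|C3) = 0.33.
Prior × likelihood for each source: 0.43·0.64=0.2752, 0.33·0.27=0.08910, 0.24·0.33=0.07920. Summing gives P(heads) = 0.44350.
P(Coin 1 | heads) = 0.2752 / 0.44350 = 0.6205.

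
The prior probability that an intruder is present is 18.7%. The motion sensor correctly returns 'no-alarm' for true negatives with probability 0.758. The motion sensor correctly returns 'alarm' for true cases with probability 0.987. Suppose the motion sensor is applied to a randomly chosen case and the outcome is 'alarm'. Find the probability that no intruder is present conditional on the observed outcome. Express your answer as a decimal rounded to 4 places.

P(¬H | E) ≈ 0.5160

Write H for 'an intruder is present'. Prior odds H:¬H = 0.187/0.813 = 0.23001. For the 'alarm' outcome, the likelihood ratio is 0.987/0.242 = 4.0785.
Posterior odds = 0.23001 × 4.0785 = 0.93811, so P(H|E) = 0.93811/(1+0.93811) = 0.4840. Then P(¬H|E) = 1 − 0.4840 = 0.5160.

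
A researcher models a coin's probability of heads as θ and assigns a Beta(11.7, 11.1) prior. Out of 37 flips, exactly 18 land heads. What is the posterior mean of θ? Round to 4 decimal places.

Posterior mean ≈ 0.4967

Observing 18 successes and 19 failures updates Beta(11.7, 11.1) by adding the success and failure counts to the two shape parameters: α = 11.7+18 = 29.7, β = 11.1+19 = 30.1.
E[θ | data] = 29.7/(29.7+30.1) = 0.4967.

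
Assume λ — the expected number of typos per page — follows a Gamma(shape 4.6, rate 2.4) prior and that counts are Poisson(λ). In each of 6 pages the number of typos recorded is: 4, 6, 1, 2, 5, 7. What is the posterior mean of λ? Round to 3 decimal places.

Posterior mean ≈ 3.524

The Poisson likelihood adds the total count to the shape and the number of exposure periods to the rate. Here ∑xᵢ = 25 and n = 6, so shape 4.6→29.6 and rate 2.4→8.4.
E[λ | data] = 29.6/8.4 = 3.524.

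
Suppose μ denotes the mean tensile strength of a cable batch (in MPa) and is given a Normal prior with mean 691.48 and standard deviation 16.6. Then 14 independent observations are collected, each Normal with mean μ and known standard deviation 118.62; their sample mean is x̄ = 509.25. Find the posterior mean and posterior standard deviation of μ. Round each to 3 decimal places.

Posterior mean ≈ 652.268; posterior SD ≈ 14.706

With known σ, the Normal prior is conjugate. Weight on the data is w = (n/σ²)/(n/σ² + 1/τ₀²) = 0.00099498/(0.00099498+0.00362897) = 0.21518.
Posterior mean = w·x̄ + (1−w)·μ₀ = 0.21518·509.25 + 0.78482·691.48 = 652.268. Posterior variance = 1/(0.00099498+0.00362897) = 216.265, so SD = 14.706.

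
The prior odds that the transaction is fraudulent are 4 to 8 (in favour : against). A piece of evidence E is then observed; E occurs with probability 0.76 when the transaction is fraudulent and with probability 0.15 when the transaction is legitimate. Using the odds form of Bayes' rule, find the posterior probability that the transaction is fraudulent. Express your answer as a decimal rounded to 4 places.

Posterior probability ≈ 0.7170

Prior odds = 4/8 = 0.50000.
Likelihood ratio for E = 0.76/0.15 = 5.0667.
Posterior odds = prior odds × LR = 2.5333.
Posterior probability = odds/(1+odds) = 2.5333/3.5333 = 0.7170.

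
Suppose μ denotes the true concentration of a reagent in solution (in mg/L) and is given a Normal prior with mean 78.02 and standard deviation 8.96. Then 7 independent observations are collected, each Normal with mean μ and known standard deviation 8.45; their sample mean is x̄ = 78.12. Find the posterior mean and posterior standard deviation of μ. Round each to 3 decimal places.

With known σ, the Normal prior is conjugate. Weight on the data is w = (n/σ²)/(n/σ² + 1/τ₀²) = 0.0980358/(0.0980358+0.0124562) = 0.88727.
Posterior mean = w·x̄ + (1−w)·μ₀ = 0.88727·78.12 + 0.11273·78.02 = 78.109. Posterior variance = 1/(0.0980358+0.0124562) = 9.05043, so SD = 3.008.

Posterior mean ≈ 78.109; posterior SD ≈ 3.008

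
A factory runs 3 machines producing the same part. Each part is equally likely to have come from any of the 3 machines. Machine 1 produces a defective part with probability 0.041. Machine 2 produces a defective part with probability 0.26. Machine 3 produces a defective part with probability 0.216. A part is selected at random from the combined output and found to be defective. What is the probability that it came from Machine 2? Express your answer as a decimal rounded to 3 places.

Tabulate prior·likelihood by source: [1] prior 0.333333, lik 0.041, product 0.01367; [2] prior 0.333333, lik 0.26, product 0.08667; [3] prior 0.333333, lik 0.216, product 0.07200.
Normalizing constant = 0.17233; the posterior for Machine 2 is its product over the sum, 0.08667/0.17233 = 0.503.

Posterior probability ≈ 0.503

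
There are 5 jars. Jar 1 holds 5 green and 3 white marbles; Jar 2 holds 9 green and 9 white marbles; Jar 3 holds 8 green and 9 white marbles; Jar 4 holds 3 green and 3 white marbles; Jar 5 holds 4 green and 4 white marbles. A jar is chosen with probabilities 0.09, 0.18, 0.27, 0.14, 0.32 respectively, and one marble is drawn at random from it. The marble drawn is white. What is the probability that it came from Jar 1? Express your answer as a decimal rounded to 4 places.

P(white|Jar 1) = 0.375; P(white|Jar 2) = 0.5; P(white|Jar 3) = 0.5294; P(white|Jar 4) = 0.5; P(white|Jar 5) = 0.5.
Prior × likelihood for each source: 0.09·0.375=0.03375, 0.18·0.5=0.09000, 0.27·0.5294=0.1429, 0.14·0.5=0.07000, 0.32·0.5=0.1600. Summing gives P(white) = 0.49669.
P(Jar 1 | white) = 0.03375 / 0.49669 = 0.0679.

Posterior probability ≈ 0.0679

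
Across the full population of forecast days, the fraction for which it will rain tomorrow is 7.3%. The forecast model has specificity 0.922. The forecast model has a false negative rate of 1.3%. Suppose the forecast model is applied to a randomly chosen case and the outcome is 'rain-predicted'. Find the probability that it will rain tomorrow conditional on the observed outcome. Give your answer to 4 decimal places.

Write H for 'it will rain tomorrow'. Prior odds H:¬H = 0.073/0.927 = 0.078749. For the 'rain-predicted' outcome, the likelihood ratio is 0.987/0.078 = 12.654.
Posterior odds = 0.078749 × 12.654 = 0.99647, so P(H|E) = 0.99647/(1+0.99647) = 0.4991.

P(H | E) ≈ 0.4991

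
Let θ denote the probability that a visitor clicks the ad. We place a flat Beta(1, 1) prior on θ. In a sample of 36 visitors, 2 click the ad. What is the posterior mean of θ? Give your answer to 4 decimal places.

The binomial likelihood is conjugate to the Beta prior: with 2 successes and 34 failures, the posterior is Beta(1+2, 1+34) = Beta(3, 35).
E[θ | data] = 3/(3+35) = 0.0789.

Posterior mean ≈ 0.0789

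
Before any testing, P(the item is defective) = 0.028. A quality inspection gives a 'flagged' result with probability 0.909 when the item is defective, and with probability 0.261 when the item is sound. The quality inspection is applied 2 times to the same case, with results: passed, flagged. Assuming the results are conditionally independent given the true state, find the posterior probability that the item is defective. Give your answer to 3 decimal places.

Posterior P(H) ≈ 0.012

Let H be the event that the item is defective; start with P(H) = 0.028. P('flagged'|H) = 0.909, P('flagged'|¬H) = 0.261.
Update on result 1 ('passed'): P(H) ← 0.091·0.0280 / (0.091·0.0280 + 0.739·0.9720) = 0.0025480/0.72086 = 0.0035.
Update on result 2 ('flagged'): P(H) ← 0.909·0.0035 / (0.909·0.0035 + 0.261·0.9965) = 0.0032130/0.26329 = 0.0122.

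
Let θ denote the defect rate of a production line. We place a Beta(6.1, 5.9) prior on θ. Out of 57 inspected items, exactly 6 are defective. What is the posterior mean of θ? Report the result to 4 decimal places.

Posterior mean ≈ 0.1754

Observing 6 successes and 51 failures updates Beta(6.1, 5.9) by adding the success and failure counts to the two shape parameters: α = 6.1+6 = 12.1, β = 5.9+51 = 56.9.
E[θ | data] = 12.1/(12.1+56.9) = 0.1754.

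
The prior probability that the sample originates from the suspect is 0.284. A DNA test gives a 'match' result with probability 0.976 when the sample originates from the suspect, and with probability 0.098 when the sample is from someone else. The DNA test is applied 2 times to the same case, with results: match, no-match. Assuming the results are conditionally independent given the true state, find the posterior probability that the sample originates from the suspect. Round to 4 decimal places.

With H the event that the sample originates from the suspect, the joint likelihood of the observed sequence is P(data|H) = 0.976·0.024 = 0.023424 and P(data|¬H) = 0.098·0.902 = 0.088396.
Bayes: P(H|data) = 0.284·0.023424 / (0.284·0.023424 + 0.716·0.088396) = 0.0066524/0.069944 = 0.0951.

Posterior P(H) ≈ 0.0951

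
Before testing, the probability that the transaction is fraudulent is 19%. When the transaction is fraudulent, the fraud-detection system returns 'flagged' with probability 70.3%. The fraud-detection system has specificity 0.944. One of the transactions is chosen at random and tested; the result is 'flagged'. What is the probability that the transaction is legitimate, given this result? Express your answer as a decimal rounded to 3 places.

Write H for 'the transaction is fraudulent'. Prior odds H:¬H = 0.19/0.81 = 0.23457. For the 'flagged' outcome, the likelihood ratio is 0.703/0.056 = 12.554.
Posterior odds = 0.23457 × 12.554 = 2.9447, so P(H|E) = 2.9447/(1+2.9447) = 0.746. Then P(¬H|E) = 1 − 0.746 = 0.254.

P(¬H | E) ≈ 0.254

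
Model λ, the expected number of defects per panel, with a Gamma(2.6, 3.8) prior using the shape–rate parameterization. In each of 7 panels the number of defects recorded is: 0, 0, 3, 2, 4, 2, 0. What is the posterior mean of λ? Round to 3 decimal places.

Posterior mean ≈ 1.259

The Poisson likelihood adds the total count to the shape and the number of exposure periods to the rate. Here ∑xᵢ = 11 and n = 7, so shape 2.6→13.6 and rate 3.8→10.8.
Posterior mean = shape/rate = 13.6/10.8 = 1.259.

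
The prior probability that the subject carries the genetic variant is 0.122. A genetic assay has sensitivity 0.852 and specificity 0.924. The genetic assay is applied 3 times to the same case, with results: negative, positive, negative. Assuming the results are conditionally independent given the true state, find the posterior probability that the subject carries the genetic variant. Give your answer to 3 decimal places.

Posterior P(H) ≈ 0.038

With H the event that the subject carries the genetic variant, the joint likelihood of the observed sequence is P(data|H) = 0.148·0.852·0.148 = 0.018662 and P(data|¬H) = 0.924·0.076·0.924 = 0.064887.
Bayes: P(H|data) = 0.122·0.018662 / (0.122·0.018662 + 0.878·0.064887) = 0.0022768/0.059248 = 0.0384.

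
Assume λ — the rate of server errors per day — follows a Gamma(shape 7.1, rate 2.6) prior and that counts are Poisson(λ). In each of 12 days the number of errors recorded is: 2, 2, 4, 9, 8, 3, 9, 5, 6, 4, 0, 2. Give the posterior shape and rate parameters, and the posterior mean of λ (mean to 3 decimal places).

Posterior: Gamma(shape=61.1, rate=14.6); mean ≈ 4.185

Total count ∑xᵢ = 54 over n = 12 days.
Gamma is conjugate to the Poisson likelihood: posterior is Gamma(shape = 7.1+54 = 61.1, rate = 2.6+12 = 14.6).
Posterior mean = shape/rate = 61.1/14.6 = 4.185.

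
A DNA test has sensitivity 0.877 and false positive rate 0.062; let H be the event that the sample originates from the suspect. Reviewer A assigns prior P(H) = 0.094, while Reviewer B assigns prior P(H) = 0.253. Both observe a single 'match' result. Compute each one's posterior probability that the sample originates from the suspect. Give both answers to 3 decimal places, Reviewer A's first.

Reviewer A: 0.595; Reviewer B: 0.827

The likelihood ratio for a 'match' result is 0.877/0.062 = 14.145.
Reviewer A: prior odds 0.094/0.906 = 0.10375; posterior odds 1.4676; posterior probability 0.595.
Reviewer B: prior odds 0.253/0.747 = 0.33869; posterior odds 4.7908; posterior probability 0.827.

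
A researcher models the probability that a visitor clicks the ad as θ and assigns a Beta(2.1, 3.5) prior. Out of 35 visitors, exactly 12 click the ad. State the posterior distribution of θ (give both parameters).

Posterior: Beta(14.1, 26.5)

The binomial likelihood is conjugate to the Beta prior: with 12 successes and 23 failures, the posterior is Beta(2.1+12, 3.5+23) = Beta(14.1, 26.5).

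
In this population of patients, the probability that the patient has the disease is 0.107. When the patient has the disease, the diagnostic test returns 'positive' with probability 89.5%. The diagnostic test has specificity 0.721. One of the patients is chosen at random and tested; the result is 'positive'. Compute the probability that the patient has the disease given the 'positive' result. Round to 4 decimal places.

P(H | E) ≈ 0.2777

Let H be the event that the patient has the disease. P(H) = 0.107, so P(¬H) = 0.893. With E the 'positive' result, P(E|H) = 0.895 and P(E|¬H) = 0.279.
P(E) = 0.895·0.107 + 0.279·0.893 = 0.095765 + 0.24915 = 0.34491.
By Bayes' theorem, P(H|E) = 0.095765 / 0.34491 = 0.2777.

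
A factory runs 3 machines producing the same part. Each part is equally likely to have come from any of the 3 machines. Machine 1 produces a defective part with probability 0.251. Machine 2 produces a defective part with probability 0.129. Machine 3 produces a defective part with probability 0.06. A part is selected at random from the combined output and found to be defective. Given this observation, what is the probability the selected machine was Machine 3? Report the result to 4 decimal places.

Posterior probability ≈ 0.1364

P(defective|M1) = 0.251; P(defective|M2) = 0.129; P(defective|M3) = 0.06.
Prior × likelihood for each source: 0.333333·0.251=0.08367, 0.333333·0.129=0.04300, 0.333333·0.06=0.02000. Summing gives P(defective) = 0.14667.
P(Machine 3 | defective) = 0.02000 / 0.14667 = 0.1364.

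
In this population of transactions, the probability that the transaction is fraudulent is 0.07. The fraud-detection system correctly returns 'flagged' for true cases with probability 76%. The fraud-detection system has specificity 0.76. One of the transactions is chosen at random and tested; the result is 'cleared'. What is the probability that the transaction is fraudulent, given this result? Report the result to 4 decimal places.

P(H | E) ≈ 0.0232

Let H be the event that the transaction is fraudulent. P(H) = 0.07, so P(¬H) = 0.93. With E the 'cleared' result, P(E|H) = 0.24 and P(E|¬H) = 0.76.
P(E) = 0.24·0.07 + 0.76·0.93 = 0.016800 + 0.70680 = 0.72360.
By Bayes' theorem, P(H|E) = 0.016800 / 0.72360 = 0.0232.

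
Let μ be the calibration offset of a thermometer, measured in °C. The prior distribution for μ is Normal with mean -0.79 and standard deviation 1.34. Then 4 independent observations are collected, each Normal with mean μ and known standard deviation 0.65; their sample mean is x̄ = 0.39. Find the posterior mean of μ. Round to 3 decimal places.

Posterior mean ≈ 0.324

Prior precision 1/τ₀² = 1/1.34² = 0.556917; data precision n/σ² = 4/0.65² = 9.46746.
Posterior precision = 0.556917 + 9.46746 = 10.0244.
Posterior mean = (0.556917·-0.79 + 9.46746·0.39) / 10.0244 = 0.324.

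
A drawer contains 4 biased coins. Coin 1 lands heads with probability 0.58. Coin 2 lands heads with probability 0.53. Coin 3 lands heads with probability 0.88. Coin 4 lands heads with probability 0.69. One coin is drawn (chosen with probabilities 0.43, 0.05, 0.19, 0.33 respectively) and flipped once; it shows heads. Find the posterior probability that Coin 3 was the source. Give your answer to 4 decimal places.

Tabulate prior·likelihood by source: [1] prior 0.43, lik 0.58, product 0.2494; [2] prior 0.05, lik 0.53, product 0.02650; [3] prior 0.19, lik 0.88, product 0.1672; [4] prior 0.33, lik 0.69, product 0.2277.
Normalizing constant = 0.67080; the posterior for Coin 3 is its product over the sum, 0.1672/0.67080 = 0.2493.

Posterior probability ≈ 0.2493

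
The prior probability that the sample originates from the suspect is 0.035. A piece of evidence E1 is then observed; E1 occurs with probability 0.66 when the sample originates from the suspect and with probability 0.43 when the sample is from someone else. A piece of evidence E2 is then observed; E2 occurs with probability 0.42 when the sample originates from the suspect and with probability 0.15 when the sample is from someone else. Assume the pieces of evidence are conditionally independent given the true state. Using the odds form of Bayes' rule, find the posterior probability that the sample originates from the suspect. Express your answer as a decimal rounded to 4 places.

Posterior probability ≈ 0.1349

Prior odds = 0.035/(1−0.035) = 0.036269.
Likelihood ratio for E1 = 0.66/0.43 = 1.5349.
Likelihood ratio for E2 = 0.42/0.15 = 2.8000.
Posterior odds = prior odds × LR₁ × LR₂ = 0.15587.
Posterior probability = odds/(1+odds) = 0.15587/1.1559 = 0.1349.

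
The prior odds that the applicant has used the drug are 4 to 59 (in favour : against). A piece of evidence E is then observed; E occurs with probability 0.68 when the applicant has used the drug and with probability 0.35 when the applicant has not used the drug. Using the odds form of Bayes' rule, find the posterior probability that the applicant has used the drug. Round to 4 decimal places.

Posterior probability ≈ 0.1164

Prior odds = 4/59 = 0.067797.
Likelihood ratio for E = 0.68/0.35 = 1.9429.
Posterior odds = prior odds × LR = 0.13172.
Posterior probability = odds/(1+odds) = 0.13172/1.1317 = 0.1164.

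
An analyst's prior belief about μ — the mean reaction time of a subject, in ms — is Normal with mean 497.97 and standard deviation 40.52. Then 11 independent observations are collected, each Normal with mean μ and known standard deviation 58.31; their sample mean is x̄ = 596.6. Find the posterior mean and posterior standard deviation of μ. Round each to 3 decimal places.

Posterior mean ≈ 580.974; posterior SD ≈ 16.128

With known σ, the Normal prior is conjugate. Weight on the data is w = (n/σ²)/(n/σ² + 1/τ₀²) = 0.00323524/(0.00323524+0.00060906) = 0.84157.
Posterior mean = w·x̄ + (1−w)·μ₀ = 0.84157·596.6 + 0.15843·497.97 = 580.974. Posterior variance = 1/(0.00323524+0.00060906) = 260.125, so SD = 16.128.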